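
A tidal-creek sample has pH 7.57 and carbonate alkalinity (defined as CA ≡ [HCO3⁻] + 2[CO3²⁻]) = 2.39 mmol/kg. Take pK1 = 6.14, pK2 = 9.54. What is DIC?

DIC = 2.45 mmol/kg

CA = [HCO3⁻] + 2[CO3²⁻] = (α₁ + 2α₂)·DIC
At pH 7.57: [H⁺]/K1 = 10^-1.43 = 0.037154, K2/[H⁺] = 10^-1.97 = 0.010715
α₁ = 1/(1 + 0.037154 + 0.010715) = 1/1.0479 = 0.9543; α₂ = α₁·K2/[H⁺] = 0.01023
α₁ + 2α₂ = 0.9748
DIC = CA / (α₁ + 2α₂) = 2.39 / 0.9748 = 2.45 mmol/kg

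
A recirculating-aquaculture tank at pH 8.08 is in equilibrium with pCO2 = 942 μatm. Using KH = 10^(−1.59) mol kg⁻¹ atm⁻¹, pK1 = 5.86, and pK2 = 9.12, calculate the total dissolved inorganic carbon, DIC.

[CO2*] = KH · pCO2 = 10^(−1.59) × 942×10^-6 = 2.421×10^-5 mol/kg
α₀ = 1/(1 + K1/[H⁺] + K1K2/[H⁺]²) = 1/(1 + 10^+2.22 + 10^+1.18) = 0.005492
DIC = [CO2*]/α₀ = 2.421×10^-5 / 0.005492 = 4.41 mmol/kg

DIC = 4.41 mmol/kg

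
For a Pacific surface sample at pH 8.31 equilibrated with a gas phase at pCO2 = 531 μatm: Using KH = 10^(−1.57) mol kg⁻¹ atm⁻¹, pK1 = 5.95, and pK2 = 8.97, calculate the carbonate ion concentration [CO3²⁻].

[CO3²⁻] = 0.716 mmol/kg

[CO2*] = KH · pCO2 = 10^(−1.57) × 531×10^-6 = 1.429×10^-5 mol/kg
α₀ = 1/(1 + K1/[H⁺] + K1K2/[H⁺]²) = 1/(1 + 10^+2.36 + 10^+1.70) = 0.003569
DIC = [CO2*]/α₀ = 1.429×10^-5 / 0.003569 = 4.005 mmol/kg
[CO3²⁻] = α₂·DIC; α₂ = 0.1789, so [CO3²⁻] = 0.1789 × 4.005 = 0.716 mmol/kg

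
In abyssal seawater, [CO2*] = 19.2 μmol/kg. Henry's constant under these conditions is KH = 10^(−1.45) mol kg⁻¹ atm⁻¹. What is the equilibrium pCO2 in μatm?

KH = 10^(−1.45) = 3.548×10^-2 mol kg⁻¹ atm⁻¹
pCO2 = [CO2*]/KH = 19.2×10^-6 / 3.548×10^-2 = 5.41×10^-4 atm = 541 μatm

pCO2 = 541 μatm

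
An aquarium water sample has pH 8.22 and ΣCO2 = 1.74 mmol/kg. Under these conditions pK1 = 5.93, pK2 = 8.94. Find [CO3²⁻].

α₂ = 1 / (1 + [H⁺]/K2 + [H⁺]²/(K1K2)) = 1 / (1 + 10^+0.72 + 10^-1.57)
   = 1 / (1 + 5.2481 + 0.026915) = 1/6.2750 = 0.1594
[CO3²⁻] = α₂ × DIC = 0.1594 × 1.74 = 0.277 mmol/kg

[CO3²⁻] = 0.277 mmol/kg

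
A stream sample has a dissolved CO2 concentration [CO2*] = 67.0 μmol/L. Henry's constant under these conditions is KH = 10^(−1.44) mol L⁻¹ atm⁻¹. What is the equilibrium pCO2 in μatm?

KH = 10^(−1.44) = 3.631×10^-2 mol L⁻¹ atm⁻¹
pCO2 = [CO2*]/KH = 67.0×10^-6 / 3.631×10^-2 = 1.85×10^-3 atm = 1850 μatm

pCO2 = 1850 μatm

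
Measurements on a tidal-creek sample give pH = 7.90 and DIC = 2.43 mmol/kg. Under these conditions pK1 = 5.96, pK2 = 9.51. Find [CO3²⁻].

[CO3²⁻] = 0.0576 mmol/kg

α₂ = 1 / (1 + [H⁺]/K2 + [H⁺]²/(K1K2)) = 1 / (1 + 10^+1.61 + 10^-0.33)
   = 1 / (1 + 40.738 + 0.46774) = 1/42.206 = 0.02369
[CO3²⁻] = α₂ × DIC = 0.02369 × 2.43 = 0.0576 mmol/kg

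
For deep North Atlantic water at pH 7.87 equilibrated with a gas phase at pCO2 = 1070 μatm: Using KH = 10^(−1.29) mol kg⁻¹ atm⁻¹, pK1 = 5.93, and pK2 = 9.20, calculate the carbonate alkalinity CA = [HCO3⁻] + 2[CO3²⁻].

[CO2*] = KH · pCO2 = 10^(−1.29) × 1070×10^-6 = 5.488×10^-5 mol/kg
α₀ = 1/(1 + K1/[H⁺] + K1K2/[H⁺]²) = 1/(1 + 10^+1.94 + 10^+0.61) = 0.01085
DIC = [CO2*]/α₀ = 5.488×10^-5 / 0.01085 = 5.058 mmol/kg
CA = (α₁ + 2α₂)·DIC = (0.9450 + 2×0.04420) × 5.058 = 5.23 mmol/kg

CA = 5.23 mmol/kg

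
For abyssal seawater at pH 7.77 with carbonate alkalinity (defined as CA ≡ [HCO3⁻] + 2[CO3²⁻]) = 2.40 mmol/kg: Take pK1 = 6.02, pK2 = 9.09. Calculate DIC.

CA = [HCO3⁻] + 2[CO3²⁻] = (α₁ + 2α₂)·DIC
At pH 7.77: [H⁺]/K1 = 10^-1.75 = 0.017783, K2/[H⁺] = 10^-1.32 = 0.047863
α₁ = 1/(1 + 0.017783 + 0.047863) = 1/1.0656 = 0.9384; α₂ = α₁·K2/[H⁺] = 0.04491
α₁ + 2α₂ = 1.0282
DIC = CA / (α₁ + 2α₂) = 2.40 / 1.0282 = 2.33 mmol/kg

DIC = 2.33 mmol/kg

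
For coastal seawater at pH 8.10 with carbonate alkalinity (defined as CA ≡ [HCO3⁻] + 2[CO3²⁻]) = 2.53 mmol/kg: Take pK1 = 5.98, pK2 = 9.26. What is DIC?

DIC = 2.39 mmol/kg

CA = [HCO3⁻] + 2[CO3²⁻] = (α₁ + 2α₂)·DIC
At pH 8.10: [H⁺]/K1 = 10^-2.12 = 0.0075858, K2/[H⁺] = 10^-1.16 = 0.069183
α₁ = 1/(1 + 0.0075858 + 0.069183) = 1/1.0768 = 0.9287; α₂ = α₁·K2/[H⁺] = 0.06425
α₁ + 2α₂ = 1.0572
DIC = CA / (α₁ + 2α₂) = 2.53 / 1.0572 = 2.39 mmol/kg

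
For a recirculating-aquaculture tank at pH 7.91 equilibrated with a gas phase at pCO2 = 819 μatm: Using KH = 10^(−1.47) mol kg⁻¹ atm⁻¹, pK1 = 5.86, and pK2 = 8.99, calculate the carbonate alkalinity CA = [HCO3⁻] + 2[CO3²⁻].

[CO2*] = KH · pCO2 = 10^(−1.47) × 819×10^-6 = 2.775×10^-5 mol/kg
α₀ = 1/(1 + K1/[H⁺] + K1K2/[H⁺]²) = 1/(1 + 10^+2.05 + 10^+0.97) = 0.008161
DIC = [CO2*]/α₀ = 2.775×10^-5 / 0.008161 = 3.400 mmol/kg
CA = (α₁ + 2α₂)·DIC = (0.9157 + 2×0.07616) × 3.400 = 3.63 mmol/kg

CA = 3.63 mmol/kg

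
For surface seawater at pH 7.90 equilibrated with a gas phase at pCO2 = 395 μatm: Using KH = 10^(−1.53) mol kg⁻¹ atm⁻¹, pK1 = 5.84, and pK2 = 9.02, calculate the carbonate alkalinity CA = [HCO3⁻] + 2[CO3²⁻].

[CO2*] = KH · pCO2 = 10^(−1.53) × 395×10^-6 = 1.166×10^-5 mol/kg
α₀ = 1/(1 + K1/[H⁺] + K1K2/[H⁺]²) = 1/(1 + 10^+2.06 + 10^+0.94) = 0.008031
DIC = [CO2*]/α₀ = 1.166×10^-5 / 0.008031 = 1.452 mmol/kg
CA = (α₁ + 2α₂)·DIC = (0.9220 + 2×0.06994) × 1.452 = 1.54 mmol/kg

CA = 1.54 mmol/kg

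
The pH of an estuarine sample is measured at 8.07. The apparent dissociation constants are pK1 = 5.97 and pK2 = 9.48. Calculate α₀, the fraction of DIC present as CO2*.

α₀ = 0.00759

α₀ = 1 / (1 + K1/[H⁺] + K1K2/[H⁺]²) = 1 / (1 + 10^+2.10 + 10^+0.69)
   = 1 / (1 + 125.89 + 4.8978) = 1/131.79 = 0.007588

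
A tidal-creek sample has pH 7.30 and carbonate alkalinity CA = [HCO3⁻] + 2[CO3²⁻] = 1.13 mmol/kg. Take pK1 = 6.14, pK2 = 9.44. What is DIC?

CA = [HCO3⁻] + 2[CO3²⁻] = (α₁ + 2α₂)·DIC
At pH 7.30: [H⁺]/K1 = 10^-1.16 = 0.069183, K2/[H⁺] = 10^-2.14 = 0.0072444
α₁ = 1/(1 + 0.069183 + 0.0072444) = 1/1.0764 = 0.9290; α₂ = α₁·K2/[H⁺] = 0.006730
α₁ + 2α₂ = 0.9425
DIC = CA / (α₁ + 2α₂) = 1.13 / 0.9425 = 1.20 mmol/kg

DIC = 1.20 mmol/kg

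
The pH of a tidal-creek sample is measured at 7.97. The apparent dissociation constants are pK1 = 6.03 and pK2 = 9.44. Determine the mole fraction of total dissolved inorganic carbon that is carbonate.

α₂ = 0.0324

α₂ = 1 / (1 + [H⁺]/K2 + [H⁺]²/(K1K2)) = 1 / (1 + 10^+1.47 + 10^-0.47)
   = 1 / (1 + 29.512 + 0.33884) = 1/30.851 = 0.03241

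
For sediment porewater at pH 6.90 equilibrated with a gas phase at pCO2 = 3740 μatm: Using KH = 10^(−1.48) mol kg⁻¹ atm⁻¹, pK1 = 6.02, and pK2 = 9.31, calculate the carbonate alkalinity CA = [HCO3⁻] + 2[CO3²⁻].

CA = 0.947 mmol/kg

[CO2*] = KH · pCO2 = 10^(−1.48) × 3740×10^-6 = 1.238×10^-4 mol/kg
α₀ = 1/(1 + K1/[H⁺] + K1K2/[H⁺]²) = 1/(1 + 10^+0.88 + 10^-1.53) = 0.1161
DIC = [CO2*]/α₀ = 1.238×10^-4 / 0.1161 = 1.067 mmol/kg
CA = (α₁ + 2α₂)·DIC = (0.8805 + 2×0.003426) × 1.067 = 0.947 mmol/kg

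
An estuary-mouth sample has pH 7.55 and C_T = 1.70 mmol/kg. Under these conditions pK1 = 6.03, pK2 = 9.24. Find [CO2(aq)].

[CO2*] = 0.0489 mmol/kg

α₀ = 1 / (1 + K1/[H⁺] + K1K2/[H⁺]²) = 1 / (1 + 10^+1.52 + 10^-0.17)
   = 1 / (1 + 33.113 + 0.67608) = 1/34.789 = 0.02874
[CO2*] = α₀ × DIC = 0.02874 × 1.70 = 0.0489 mmol/kg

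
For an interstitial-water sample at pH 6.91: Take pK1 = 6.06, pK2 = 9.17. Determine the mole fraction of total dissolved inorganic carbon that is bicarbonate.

α₁ = 0.872

α₁ = 1 / (1 + [H⁺]/K1 + K2/[H⁺]) = 1 / (1 + 10^-0.85 + 10^-2.26)
   = 1 / (1 + 0.14125 + 0.0054954) = 1/1.1467 = 0.8720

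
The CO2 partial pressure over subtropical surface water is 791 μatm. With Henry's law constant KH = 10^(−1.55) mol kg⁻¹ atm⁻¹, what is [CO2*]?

[CO2*] = 22.3 μmol/kg

KH = 10^(−1.55) = 2.818×10^-2 mol kg⁻¹ atm⁻¹
[CO2*] = KH · pCO2 = 2.818×10^-2 × 791×10^-6 atm = 2.23×10^-5 mol/kg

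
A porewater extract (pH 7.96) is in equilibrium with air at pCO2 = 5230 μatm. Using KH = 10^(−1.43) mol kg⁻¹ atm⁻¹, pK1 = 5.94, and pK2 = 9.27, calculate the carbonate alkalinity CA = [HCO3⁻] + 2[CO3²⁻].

CA = 22.3 mmol/kg

[CO2*] = KH · pCO2 = 10^(−1.43) × 5230×10^-6 = 1.943×10^-4 mol/kg
α₀ = 1/(1 + K1/[H⁺] + K1K2/[H⁺]²) = 1/(1 + 10^+2.02 + 10^+0.71) = 0.009022
DIC = [CO2*]/α₀ = 1.943×10^-4 / 0.009022 = 21.54 mmol/kg
CA = (α₁ + 2α₂)·DIC = (0.9447 + 2×0.04627) × 21.54 = 22.3 mmol/kg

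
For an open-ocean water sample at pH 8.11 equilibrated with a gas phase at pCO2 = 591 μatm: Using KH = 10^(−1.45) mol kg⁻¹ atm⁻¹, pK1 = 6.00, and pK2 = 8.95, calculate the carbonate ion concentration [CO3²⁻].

[CO2*] = KH · pCO2 = 10^(−1.45) × 591×10^-6 = 2.097×10^-5 mol/kg
α₀ = 1/(1 + K1/[H⁺] + K1K2/[H⁺]²) = 1/(1 + 10^+2.11 + 10^+1.27) = 0.006736
DIC = [CO2*]/α₀ = 2.097×10^-5 / 0.006736 = 3.113 mmol/kg
[CO3²⁻] = α₂·DIC; α₂ = 0.1254, so [CO3²⁻] = 0.1254 × 3.113 = 0.390 mmol/kg

[CO3²⁻] = 0.390 mmol/kg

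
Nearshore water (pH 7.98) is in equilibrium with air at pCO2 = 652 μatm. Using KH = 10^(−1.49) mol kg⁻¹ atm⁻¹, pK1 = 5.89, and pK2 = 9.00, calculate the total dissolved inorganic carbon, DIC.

DIC = 2.86 mmol/kg

[CO2*] = KH · pCO2 = 10^(−1.49) × 652×10^-6 = 2.110×10^-5 mol/kg
α₀ = 1/(1 + K1/[H⁺] + K1K2/[H⁺]²) = 1/(1 + 10^+2.09 + 10^+1.07) = 0.007365
DIC = [CO2*]/α₀ = 2.110×10^-5 / 0.007365 = 2.86 mmol/kg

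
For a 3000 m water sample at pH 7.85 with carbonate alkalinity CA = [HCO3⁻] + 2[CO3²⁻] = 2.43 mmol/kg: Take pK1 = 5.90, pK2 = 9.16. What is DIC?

CA = [HCO3⁻] + 2[CO3²⁻] = (α₁ + 2α₂)·DIC
At pH 7.85: [H⁺]/K1 = 10^-1.95 = 0.011220, K2/[H⁺] = 10^-1.31 = 0.048978
α₁ = 1/(1 + 0.011220 + 0.048978) = 1/1.0602 = 0.9432; α₂ = α₁·K2/[H⁺] = 0.04620
α₁ + 2α₂ = 1.0356
DIC = CA / (α₁ + 2α₂) = 2.43 / 1.0356 = 2.35 mmol/kg

DIC = 2.35 mmol/kg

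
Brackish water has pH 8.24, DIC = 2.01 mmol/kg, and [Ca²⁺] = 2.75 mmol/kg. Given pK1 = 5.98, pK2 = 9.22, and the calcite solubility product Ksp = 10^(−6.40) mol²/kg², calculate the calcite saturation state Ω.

α₂ = 1 / (1 + [H⁺]/K2 + [H⁺]²/(K1K2)) = 1 / (1 + 10^+0.98 + 10^-1.28)
   = 1 / (1 + 9.5499 + 0.052481) = 1/10.602 = 0.09432
[CO3²⁻] = α₂ × DIC = 0.09432 × 2.01 = 0.1896 mmol/kg
Ksp = 10^(−6.40) = 3.981×10^-7
Ω = [Ca²⁺][CO3²⁻]/Ksp = (2.75×10^-3)(1.896×10^-4) / 3.981×10^-7 = 1.31

Ω = 1.31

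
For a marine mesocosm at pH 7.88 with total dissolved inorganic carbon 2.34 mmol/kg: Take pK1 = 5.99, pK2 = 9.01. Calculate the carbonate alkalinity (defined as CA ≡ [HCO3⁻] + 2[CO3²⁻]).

CA = 2.47 mmol/kg

CA = [HCO3⁻] + 2[CO3²⁻] = (α₁ + 2α₂)·DIC
At pH 7.88: [H⁺]/K1 = 10^-1.89 = 0.012882, K2/[H⁺] = 10^-1.13 = 0.074131
α₁ = 1/(1 + 0.012882 + 0.074131) = 1/1.0870 = 0.9200; α₂ = α₁·K2/[H⁺] = 0.06820
α₁ + 2α₂ = 1.0563
CA = 1.0563 × 2.34 = 2.47 mmol/kg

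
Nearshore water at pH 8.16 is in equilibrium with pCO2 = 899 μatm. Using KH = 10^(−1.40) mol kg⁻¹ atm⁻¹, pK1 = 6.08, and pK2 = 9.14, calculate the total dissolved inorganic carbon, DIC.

[CO2*] = KH · pCO2 = 10^(−1.40) × 899×10^-6 = 3.579×10^-5 mol/kg
α₀ = 1/(1 + K1/[H⁺] + K1K2/[H⁺]²) = 1/(1 + 10^+2.08 + 10^+1.10) = 0.007473
DIC = [CO2*]/α₀ = 3.579×10^-5 / 0.007473 = 4.79 mmol/kg

DIC = 4.79 mmol/kg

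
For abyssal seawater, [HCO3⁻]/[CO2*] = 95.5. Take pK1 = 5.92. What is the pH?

pH = 7.90

From K1 = [H⁺][HCO3⁻]/[CO2*]:  pH = pK1 + log₁₀([HCO3⁻]/[CO2*])
log₁₀(95.5) = +1.980
pH = 5.92 + (+1.980) = 7.90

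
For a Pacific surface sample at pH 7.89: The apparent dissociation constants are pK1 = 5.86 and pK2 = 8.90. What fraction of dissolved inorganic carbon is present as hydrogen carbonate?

α₁ = 0.903

α₁ = 1 / (1 + [H⁺]/K1 + K2/[H⁺]) = 1 / (1 + 10^-2.03 + 10^-1.01)
   = 1 / (1 + 0.0093325 + 0.097724) = 1/1.1071 = 0.9033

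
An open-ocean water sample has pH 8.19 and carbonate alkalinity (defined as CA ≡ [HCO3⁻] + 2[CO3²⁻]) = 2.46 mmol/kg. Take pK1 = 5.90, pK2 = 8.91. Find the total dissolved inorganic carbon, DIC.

DIC = 2.13 mmol/kg

CA = [HCO3⁻] + 2[CO3²⁻] = (α₁ + 2α₂)·DIC
At pH 8.19: [H⁺]/K1 = 10^-2.29 = 0.0051286, K2/[H⁺] = 10^-0.72 = 0.19055
α₁ = 1/(1 + 0.0051286 + 0.19055) = 1/1.1957 = 0.8363; α₂ = α₁·K2/[H⁺] = 0.1594
α₁ + 2α₂ = 1.1551
DIC = CA / (α₁ + 2α₂) = 2.46 / 1.1551 = 2.13 mmol/kg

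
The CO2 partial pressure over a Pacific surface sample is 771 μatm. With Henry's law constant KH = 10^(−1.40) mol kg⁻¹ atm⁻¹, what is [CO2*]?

KH = 10^(−1.40) = 3.981×10^-2 mol kg⁻¹ atm⁻¹
[CO2*] = KH · pCO2 = 3.981×10^-2 × 771×10^-6 atm = 3.07×10^-5 mol/kg

[CO2*] = 30.7 μmol/kg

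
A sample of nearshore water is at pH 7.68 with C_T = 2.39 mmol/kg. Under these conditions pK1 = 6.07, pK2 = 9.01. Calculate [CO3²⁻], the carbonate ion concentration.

[CO3²⁻] = 0.104 mmol/kg

α₂ = 1 / (1 + [H⁺]/K2 + [H⁺]²/(K1K2)) = 1 / (1 + 10^+1.33 + 10^-0.28)
   = 1 / (1 + 21.380 + 0.52481) = 1/22.904 = 0.04366
[CO3²⁻] = α₂ × DIC = 0.04366 × 2.39 = 0.104 mmol/kg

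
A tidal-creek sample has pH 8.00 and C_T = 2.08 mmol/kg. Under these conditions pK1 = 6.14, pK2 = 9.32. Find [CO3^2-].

[CO3²⁻] = 0.0938 mmol/kg

α₂ = 1 / (1 + [H⁺]/K2 + [H⁺]²/(K1K2)) = 1 / (1 + 10^+1.32 + 10^-0.54)
   = 1 / (1 + 20.893 + 0.28840) = 1/22.181 = 0.04508
[CO3²⁻] = α₂ × DIC = 0.04508 × 2.08 = 0.0938 mmol/kg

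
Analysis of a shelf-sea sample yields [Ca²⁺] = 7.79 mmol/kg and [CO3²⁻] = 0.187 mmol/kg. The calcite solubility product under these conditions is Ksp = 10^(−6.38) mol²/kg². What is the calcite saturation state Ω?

Ksp = 10^(−6.38) = 4.169×10^-7
Ω = [Ca²⁺][CO3²⁻]/Ksp = (7.79×10^-3)(0.187×10^-3) / 4.169×10^-7 = 3.49

Ω = 3.49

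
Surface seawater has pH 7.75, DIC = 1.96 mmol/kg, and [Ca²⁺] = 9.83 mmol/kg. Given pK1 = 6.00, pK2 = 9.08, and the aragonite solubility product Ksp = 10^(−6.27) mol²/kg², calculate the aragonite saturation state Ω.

Ω = 1.58

α₂ = 1 / (1 + [H⁺]/K2 + [H⁺]²/(K1K2)) = 1 / (1 + 10^+1.33 + 10^-0.42)
   = 1 / (1 + 21.380 + 0.38019) = 1/22.760 = 0.04394
[CO3²⁻] = α₂ × DIC = 0.04394 × 1.96 = 0.08612 mmol/kg
Ksp = 10^(−6.27) = 5.370×10^-7
Ω = [Ca²⁺][CO3²⁻]/Ksp = (9.83×10^-3)(8.612×10^-5) / 5.370×10^-7 = 1.58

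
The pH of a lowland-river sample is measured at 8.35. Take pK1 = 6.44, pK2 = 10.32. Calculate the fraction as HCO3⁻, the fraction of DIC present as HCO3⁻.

α₁ = 0.978

α₁ = 1 / (1 + [H⁺]/K1 + K2/[H⁺]) = 1 / (1 + 10^-1.91 + 10^-1.97)
   = 1 / (1 + 0.012303 + 0.010715) = 1/1.0230 = 0.9775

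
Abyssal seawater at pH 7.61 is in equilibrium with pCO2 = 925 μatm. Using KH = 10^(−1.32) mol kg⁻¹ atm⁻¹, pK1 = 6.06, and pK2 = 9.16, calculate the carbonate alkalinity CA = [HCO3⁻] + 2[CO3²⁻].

CA = 1.66 mmol/kg

[CO2*] = KH · pCO2 = 10^(−1.32) × 925×10^-6 = 4.427×10^-5 mol/kg
α₀ = 1/(1 + K1/[H⁺] + K1K2/[H⁺]²) = 1/(1 + 10^+1.55 + 10^+0.00) = 0.02668
DIC = [CO2*]/α₀ = 4.427×10^-5 / 0.02668 = 1.659 mmol/kg
CA = (α₁ + 2α₂)·DIC = (0.9466 + 2×0.02668) × 1.659 = 1.66 mmol/kg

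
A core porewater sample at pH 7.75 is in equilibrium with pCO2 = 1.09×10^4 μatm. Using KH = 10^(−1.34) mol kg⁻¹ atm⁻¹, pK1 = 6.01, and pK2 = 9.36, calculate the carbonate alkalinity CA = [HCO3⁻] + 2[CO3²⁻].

CA = 28.7 mmol/kg

[CO2*] = KH · pCO2 = 10^(−1.34) × 1.09×10^4×10^-6 = 4.982×10^-4 mol/kg
α₀ = 1/(1 + K1/[H⁺] + K1K2/[H⁺]²) = 1/(1 + 10^+1.74 + 10^+0.13) = 0.01745
DIC = [CO2*]/α₀ = 4.982×10^-4 / 0.01745 = 28.55 mmol/kg
CA = (α₁ + 2α₂)·DIC = (0.9590 + 2×0.02354) × 28.55 = 28.7 mmol/kg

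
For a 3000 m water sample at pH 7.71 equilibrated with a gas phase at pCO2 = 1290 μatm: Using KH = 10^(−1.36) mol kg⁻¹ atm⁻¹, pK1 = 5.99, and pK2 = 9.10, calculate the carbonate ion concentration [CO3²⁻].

[CO3²⁻] = 0.120 mmol/kg

[CO2*] = KH · pCO2 = 10^(−1.36) × 1290×10^-6 = 5.631×10^-5 mol/kg
α₀ = 1/(1 + K1/[H⁺] + K1K2/[H⁺]²) = 1/(1 + 10^+1.72 + 10^+0.33) = 0.01798
DIC = [CO2*]/α₀ = 5.631×10^-5 / 0.01798 = 3.132 mmol/kg
[CO3²⁻] = α₂·DIC; α₂ = 0.03844, so [CO3²⁻] = 0.03844 × 3.132 = 0.120 mmol/kg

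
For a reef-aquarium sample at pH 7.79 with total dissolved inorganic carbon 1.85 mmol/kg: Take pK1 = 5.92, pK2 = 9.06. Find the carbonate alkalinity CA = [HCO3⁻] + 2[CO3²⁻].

CA = 1.92 mmol/kg

CA = [HCO3⁻] + 2[CO3²⁻] = (α₁ + 2α₂)·DIC
At pH 7.79: [H⁺]/K1 = 10^-1.87 = 0.013490, K2/[H⁺] = 10^-1.27 = 0.053703
α₁ = 1/(1 + 0.013490 + 0.053703) = 1/1.0672 = 0.9370; α₂ = α₁·K2/[H⁺] = 0.05032
α₁ + 2α₂ = 1.0377
CA = 1.0377 × 1.85 = 1.92 mmol/kg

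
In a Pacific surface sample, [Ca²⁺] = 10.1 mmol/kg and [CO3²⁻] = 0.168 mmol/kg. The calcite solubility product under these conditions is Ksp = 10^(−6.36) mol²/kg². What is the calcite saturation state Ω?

Ksp = 10^(−6.36) = 4.365×10^-7
Ω = [Ca²⁺][CO3²⁻]/Ksp = (10.1×10^-3)(0.168×10^-3) / 4.365×10^-7 = 3.89

Ω = 3.89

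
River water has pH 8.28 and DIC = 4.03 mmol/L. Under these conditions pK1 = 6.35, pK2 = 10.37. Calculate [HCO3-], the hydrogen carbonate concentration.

[HCO3⁻] = 3.95 mmol/L

α₁ = 1 / (1 + [H⁺]/K1 + K2/[H⁺]) = 1 / (1 + 10^-1.93 + 10^-2.09)
   = 1 / (1 + 0.011749 + 0.0081283) = 1/1.0199 = 0.9805
[HCO3⁻] = α₁ × DIC = 0.9805 × 4.03 = 3.95 mmol/L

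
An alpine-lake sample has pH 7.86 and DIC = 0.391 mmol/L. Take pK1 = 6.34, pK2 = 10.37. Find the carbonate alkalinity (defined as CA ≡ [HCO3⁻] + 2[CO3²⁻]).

CA = 0.381 mmol/L

CA = [HCO3⁻] + 2[CO3²⁻] = (α₁ + 2α₂)·DIC
At pH 7.86: [H⁺]/K1 = 10^-1.52 = 0.030200, K2/[H⁺] = 10^-2.51 = 0.0030903
α₁ = 1/(1 + 0.030200 + 0.0030903) = 1/1.0333 = 0.9678; α₂ = α₁·K2/[H⁺] = 0.002991
α₁ + 2α₂ = 0.9738
CA = 0.9738 × 0.391 = 0.381 mmol/L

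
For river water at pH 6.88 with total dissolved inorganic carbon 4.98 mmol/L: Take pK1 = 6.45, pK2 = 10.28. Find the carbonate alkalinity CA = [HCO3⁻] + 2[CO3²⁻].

CA = [HCO3⁻] + 2[CO3²⁻] = (α₁ + 2α₂)·DIC
At pH 6.88: [H⁺]/K1 = 10^-0.43 = 0.37154, K2/[H⁺] = 10^-3.40 = 0.00039811
α₁ = 1/(1 + 0.37154 + 0.00039811) = 1/1.3719 = 0.7289; α₂ = α₁·K2/[H⁺] = 0.0002902
α₁ + 2α₂ = 0.7295
CA = 0.7295 × 4.98 = 3.63 mmol/L

CA = 3.63 mmol/L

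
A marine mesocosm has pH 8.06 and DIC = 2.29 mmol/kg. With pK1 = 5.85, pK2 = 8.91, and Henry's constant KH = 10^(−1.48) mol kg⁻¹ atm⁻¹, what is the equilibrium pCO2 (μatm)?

pCO2 = 372 μatm

α₀ = 1 / (1 + K1/[H⁺] + K1K2/[H⁺]²) = 1 / (1 + 10^+2.21 + 10^+1.36)
   = 1 / (1 + 162.18 + 22.909) = 1/186.09 = 0.005374
[CO2*] = α₀ × DIC = 0.005374 × 2.29 = 0.01231 mmol/kg = 12.31 μmol/kg
pCO2 = [CO2*]/KH = 1.231×10^-5 / 3.311×10^-2 = 372 μatm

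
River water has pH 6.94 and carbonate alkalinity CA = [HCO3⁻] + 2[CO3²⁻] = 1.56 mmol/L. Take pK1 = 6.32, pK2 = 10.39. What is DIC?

DIC = 1.93 mmol/L

CA = [HCO3⁻] + 2[CO3²⁻] = (α₁ + 2α₂)·DIC
At pH 6.94: [H⁺]/K1 = 10^-0.62 = 0.23988, K2/[H⁺] = 10^-3.45 = 0.00035481
α₁ = 1/(1 + 0.23988 + 0.00035481) = 1/1.2402 = 0.8063; α₂ = α₁·K2/[H⁺] = 0.0002861
α₁ + 2α₂ = 0.8069
DIC = CA / (α₁ + 2α₂) = 1.56 / 0.8069 = 1.93 mmol/L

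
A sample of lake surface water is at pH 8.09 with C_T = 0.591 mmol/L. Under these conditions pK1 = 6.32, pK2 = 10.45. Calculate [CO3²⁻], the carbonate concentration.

[CO3²⁻] = 2.53 μmol/L

α₂ = 1 / (1 + [H⁺]/K2 + [H⁺]²/(K1K2)) = 1 / (1 + 10^+2.36 + 10^+0.59)
   = 1 / (1 + 229.09 + 3.8905) = 1/233.98 = 0.004274
[CO3²⁻] = α₂ × DIC = 0.004274 × 0.591 = 0.00253 mmol/L = 2.53 μmol/L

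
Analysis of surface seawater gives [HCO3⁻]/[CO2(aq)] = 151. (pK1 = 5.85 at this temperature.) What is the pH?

pH = 8.03

From K1 = [H⁺][HCO3⁻]/[CO2(aq)]:  pH = pK1 + log₁₀([HCO3⁻]/[CO2(aq)])
log₁₀(151) = +2.179
pH = 5.85 + (+2.179) = 8.03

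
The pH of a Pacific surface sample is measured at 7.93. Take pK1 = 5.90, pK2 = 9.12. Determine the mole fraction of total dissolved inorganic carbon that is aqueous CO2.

α₀ = 1 / (1 + K1/[H⁺] + K1K2/[H⁺]²) = 1 / (1 + 10^+2.03 + 10^+0.84)
   = 1 / (1 + 107.15 + 6.9183) = 1/115.07 = 0.008690

α₀ = 0.00869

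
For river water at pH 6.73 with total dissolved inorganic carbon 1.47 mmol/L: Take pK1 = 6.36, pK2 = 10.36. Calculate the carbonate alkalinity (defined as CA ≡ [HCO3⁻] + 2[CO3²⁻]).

CA = 1.03 mmol/L

CA = [HCO3⁻] + 2[CO3²⁻] = (α₁ + 2α₂)·DIC
At pH 6.73: [H⁺]/K1 = 10^-0.37 = 0.42658, K2/[H⁺] = 10^-3.63 = 0.00023442
α₁ = 1/(1 + 0.42658 + 0.00023442) = 1/1.4268 = 0.7009; α₂ = α₁·K2/[H⁺] = 0.0001643
α₁ + 2α₂ = 0.7012
CA = 0.7012 × 1.47 = 1.03 mmol/L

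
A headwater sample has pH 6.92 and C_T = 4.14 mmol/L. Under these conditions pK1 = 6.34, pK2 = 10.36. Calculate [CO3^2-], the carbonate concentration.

[CO3²⁻] = 1.19 μmol/L

α₂ = 1 / (1 + [H⁺]/K2 + [H⁺]²/(K1K2)) = 1 / (1 + 10^+3.44 + 10^+2.86)
   = 1 / (1 + 2754.2 + 724.44) = 1/3479.7 = 0.0002874
[CO3²⁻] = α₂ × DIC = 0.0002874 × 4.14 = 0.00119 mmol/L = 1.19 μmol/L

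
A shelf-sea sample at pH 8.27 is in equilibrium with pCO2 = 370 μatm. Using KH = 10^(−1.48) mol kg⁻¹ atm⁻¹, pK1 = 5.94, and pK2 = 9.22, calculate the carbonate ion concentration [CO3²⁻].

[CO2*] = KH · pCO2 = 10^(−1.48) × 370×10^-6 = 1.225×10^-5 mol/kg
α₀ = 1/(1 + K1/[H⁺] + K1K2/[H⁺]²) = 1/(1 + 10^+2.33 + 10^+1.38) = 0.004188
DIC = [CO2*]/α₀ = 1.225×10^-5 / 0.004188 = 2.926 mmol/kg
[CO3²⁻] = α₂·DIC; α₂ = 0.1005, so [CO3²⁻] = 0.1005 × 2.926 = 0.294 mmol/kg

[CO3²⁻] = 0.294 mmol/kg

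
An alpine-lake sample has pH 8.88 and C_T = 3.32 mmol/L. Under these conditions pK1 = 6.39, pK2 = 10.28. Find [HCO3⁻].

α₁ = 1 / (1 + [H⁺]/K1 + K2/[H⁺]) = 1 / (1 + 10^-2.49 + 10^-1.40)
   = 1 / (1 + 0.0032359 + 0.039811) = 1/1.0430 = 0.9587
[HCO3⁻] = α₁ × DIC = 0.9587 × 3.32 = 3.18 mmol/L

[HCO3⁻] = 3.18 mmol/L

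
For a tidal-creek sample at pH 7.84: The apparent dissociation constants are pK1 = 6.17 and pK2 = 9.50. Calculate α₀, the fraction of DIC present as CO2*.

α₀ = 0.0205

α₀ = 1 / (1 + K1/[H⁺] + K1K2/[H⁺]²) = 1 / (1 + 10^+1.67 + 10^+0.01)
   = 1 / (1 + 46.774 + 1.0233) = 1/48.797 = 0.02049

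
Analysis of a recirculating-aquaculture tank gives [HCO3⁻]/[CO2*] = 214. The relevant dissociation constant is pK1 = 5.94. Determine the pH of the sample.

From K1 = [H⁺][HCO3⁻]/[CO2*]:  pH = pK1 + log₁₀([HCO3⁻]/[CO2*])
log₁₀(214) = +2.330
pH = 5.94 + (+2.330) = 8.27

pH = 8.27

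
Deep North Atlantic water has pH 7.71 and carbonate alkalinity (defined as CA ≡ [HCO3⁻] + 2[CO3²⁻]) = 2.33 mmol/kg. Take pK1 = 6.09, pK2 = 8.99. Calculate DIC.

DIC = 2.27 mmol/kg

CA = [HCO3⁻] + 2[CO3²⁻] = (α₁ + 2α₂)·DIC
At pH 7.71: [H⁺]/K1 = 10^-1.62 = 0.023988, K2/[H⁺] = 10^-1.28 = 0.052481
α₁ = 1/(1 + 0.023988 + 0.052481) = 1/1.0765 = 0.9290; α₂ = α₁·K2/[H⁺] = 0.04875
α₁ + 2α₂ = 1.0265
DIC = CA / (α₁ + 2α₂) = 2.33 / 1.0265 = 2.27 mmol/kg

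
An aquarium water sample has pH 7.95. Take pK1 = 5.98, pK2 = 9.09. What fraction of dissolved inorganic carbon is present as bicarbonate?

α₁ = 0.923

α₁ = 1 / (1 + [H⁺]/K1 + K2/[H⁺]) = 1 / (1 + 10^-1.97 + 10^-1.14)
   = 1 / (1 + 0.010715 + 0.072444) = 1/1.0832 = 0.9232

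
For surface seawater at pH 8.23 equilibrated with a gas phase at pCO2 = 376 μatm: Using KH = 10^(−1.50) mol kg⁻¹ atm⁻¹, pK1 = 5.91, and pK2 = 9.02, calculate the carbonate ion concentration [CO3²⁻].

[CO3²⁻] = 0.403 mmol/kg

[CO2*] = KH · pCO2 = 10^(−1.50) × 376×10^-6 = 1.189×10^-5 mol/kg
α₀ = 1/(1 + K1/[H⁺] + K1K2/[H⁺]²) = 1/(1 + 10^+2.32 + 10^+1.53) = 0.004101
DIC = [CO2*]/α₀ = 1.189×10^-5 / 0.004101 = 2.899 mmol/kg
[CO3²⁻] = α₂·DIC; α₂ = 0.1390, so [CO3²⁻] = 0.1390 × 2.899 = 0.403 mmol/kg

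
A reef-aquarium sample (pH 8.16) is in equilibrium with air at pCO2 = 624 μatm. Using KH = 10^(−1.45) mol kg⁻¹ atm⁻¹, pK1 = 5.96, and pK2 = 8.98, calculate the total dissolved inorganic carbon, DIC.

DIC = 4.06 mmol/kg

[CO2*] = KH · pCO2 = 10^(−1.45) × 624×10^-6 = 2.214×10^-5 mol/kg
α₀ = 1/(1 + K1/[H⁺] + K1K2/[H⁺]²) = 1/(1 + 10^+2.20 + 10^+1.38) = 0.005450
DIC = [CO2*]/α₀ = 2.214×10^-5 / 0.005450 = 4.06 mmol/kg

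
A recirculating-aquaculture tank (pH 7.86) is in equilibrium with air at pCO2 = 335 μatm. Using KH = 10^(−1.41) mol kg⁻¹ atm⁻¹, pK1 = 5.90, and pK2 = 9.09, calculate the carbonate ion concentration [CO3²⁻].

[CO2*] = KH · pCO2 = 10^(−1.41) × 335×10^-6 = 1.303×10^-5 mol/kg
α₀ = 1/(1 + K1/[H⁺] + K1K2/[H⁺]²) = 1/(1 + 10^+1.96 + 10^+0.73) = 0.01025
DIC = [CO2*]/α₀ = 1.303×10^-5 / 0.01025 = 1.272 mmol/kg
[CO3²⁻] = α₂·DIC; α₂ = 0.05504, so [CO3²⁻] = 0.05504 × 1.272 = 0.0700 mmol/kg

[CO3²⁻] = 0.0700 mmol/kg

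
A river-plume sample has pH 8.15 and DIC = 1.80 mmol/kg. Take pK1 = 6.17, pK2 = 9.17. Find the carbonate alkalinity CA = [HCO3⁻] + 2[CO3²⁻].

CA = [HCO3⁻] + 2[CO3²⁻] = (α₁ + 2α₂)·DIC
At pH 8.15: [H⁺]/K1 = 10^-1.98 = 0.010471, K2/[H⁺] = 10^-1.02 = 0.095499
α₁ = 1/(1 + 0.010471 + 0.095499) = 1/1.1060 = 0.9042; α₂ = α₁·K2/[H⁺] = 0.08635
α₁ + 2α₂ = 1.0769
CA = 1.0769 × 1.80 = 1.94 mmol/kg

CA = 1.94 mmol/kg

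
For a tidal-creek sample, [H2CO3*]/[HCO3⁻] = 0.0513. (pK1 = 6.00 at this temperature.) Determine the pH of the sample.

From K1 = [H⁺][HCO3⁻]/[H2CO3*]:  pH = pK1 − log₁₀([H2CO3*]/[HCO3⁻])
log₁₀(0.0513) = -1.290
pH = 6.00 − (-1.290) = 7.29

pH = 7.29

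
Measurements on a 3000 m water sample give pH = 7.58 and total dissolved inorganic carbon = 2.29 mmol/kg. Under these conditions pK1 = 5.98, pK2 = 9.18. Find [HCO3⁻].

[HCO3⁻] = 2.18 mmol/kg

α₁ = 1 / (1 + [H⁺]/K1 + K2/[H⁺]) = 1 / (1 + 10^-1.60 + 10^-1.60)
   = 1 / (1 + 0.025119 + 0.025119) = 1/1.0502 = 0.9522
[HCO3⁻] = α₁ × DIC = 0.9522 × 2.29 = 2.18 mmol/kg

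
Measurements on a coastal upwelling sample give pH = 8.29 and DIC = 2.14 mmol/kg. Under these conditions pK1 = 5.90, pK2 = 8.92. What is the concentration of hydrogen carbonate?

α₁ = 1 / (1 + [H⁺]/K1 + K2/[H⁺]) = 1 / (1 + 10^-2.39 + 10^-0.63)
   = 1 / (1 + 0.0040738 + 0.23442) = 1/1.2385 = 0.8074
[HCO3⁻] = α₁ × DIC = 0.8074 × 2.14 = 1.73 mmol/kg

[HCO3⁻] = 1.73 mmol/kg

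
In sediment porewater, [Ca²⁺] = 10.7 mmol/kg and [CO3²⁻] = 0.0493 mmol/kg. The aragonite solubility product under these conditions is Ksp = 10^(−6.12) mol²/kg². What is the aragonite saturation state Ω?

Ω = 0.695

Ksp = 10^(−6.12) = 7.586×10^-7
Ω = [Ca²⁺][CO3²⁻]/Ksp = (10.7×10^-3)(0.0493×10^-3) / 7.586×10^-7 = 0.695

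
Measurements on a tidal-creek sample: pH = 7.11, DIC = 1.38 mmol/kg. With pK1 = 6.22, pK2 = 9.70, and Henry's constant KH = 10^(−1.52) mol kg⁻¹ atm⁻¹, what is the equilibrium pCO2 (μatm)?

pCO2 = 5200 μatm

α₀ = 1 / (1 + K1/[H⁺] + K1K2/[H⁺]²) = 1 / (1 + 10^+0.89 + 10^-1.70)
   = 1 / (1 + 7.7625 + 0.019953) = 1/8.7824 = 0.1139
[CO2*] = α₀ × DIC = 0.1139 × 1.38 = 0.1571 mmol/kg
pCO2 = [CO2*]/KH = 1.571×10^-4 / 3.020×10^-2 = 5200 μatm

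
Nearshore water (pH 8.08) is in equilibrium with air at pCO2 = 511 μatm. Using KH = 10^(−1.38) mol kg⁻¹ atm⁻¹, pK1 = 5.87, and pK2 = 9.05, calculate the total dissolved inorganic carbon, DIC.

[CO2*] = KH · pCO2 = 10^(−1.38) × 511×10^-6 = 2.130×10^-5 mol/kg
α₀ = 1/(1 + K1/[H⁺] + K1K2/[H⁺]²) = 1/(1 + 10^+2.21 + 10^+1.24) = 0.005538
DIC = [CO2*]/α₀ = 2.130×10^-5 / 0.005538 = 3.85 mmol/kg

DIC = 3.85 mmol/kg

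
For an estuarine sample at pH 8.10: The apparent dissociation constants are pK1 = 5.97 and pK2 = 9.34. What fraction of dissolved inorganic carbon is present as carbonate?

α₂ = 1 / (1 + [H⁺]/K2 + [H⁺]²/(K1K2)) = 1 / (1 + 10^+1.24 + 10^-0.89)
   = 1 / (1 + 17.378 + 0.12882) = 1/18.507 = 0.05403

α₂ = 0.0540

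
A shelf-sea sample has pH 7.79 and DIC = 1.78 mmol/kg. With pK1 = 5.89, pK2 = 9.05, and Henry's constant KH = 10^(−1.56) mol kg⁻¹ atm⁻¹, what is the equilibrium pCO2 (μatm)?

pCO2 = 762 μatm

α₀ = 1 / (1 + K1/[H⁺] + K1K2/[H⁺]²) = 1 / (1 + 10^+1.90 + 10^+0.64)
   = 1 / (1 + 79.433 + 4.3652) = 1/84.798 = 0.01179
[CO2*] = α₀ × DIC = 0.01179 × 1.78 = 0.02099 mmol/kg
pCO2 = [CO2*]/KH = 2.099×10^-5 / 2.754×10^-2 = 762 μatm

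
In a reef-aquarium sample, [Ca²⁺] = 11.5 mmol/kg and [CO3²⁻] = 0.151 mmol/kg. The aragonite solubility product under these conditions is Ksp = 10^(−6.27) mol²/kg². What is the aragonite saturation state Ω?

Ksp = 10^(−6.27) = 5.370×10^-7
Ω = [Ca²⁺][CO3²⁻]/Ksp = (11.5×10^-3)(0.151×10^-3) / 5.370×10^-7 = 3.23

Ω = 3.23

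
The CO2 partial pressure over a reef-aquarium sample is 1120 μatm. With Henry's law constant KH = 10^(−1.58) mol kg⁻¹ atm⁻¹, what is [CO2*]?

[CO2*] = 29.5 μmol/kg

KH = 10^(−1.58) = 2.630×10^-2 mol kg⁻¹ atm⁻¹
[CO2*] = KH · pCO2 = 2.630×10^-2 × 1120×10^-6 atm = 2.95×10^-5 mol/kg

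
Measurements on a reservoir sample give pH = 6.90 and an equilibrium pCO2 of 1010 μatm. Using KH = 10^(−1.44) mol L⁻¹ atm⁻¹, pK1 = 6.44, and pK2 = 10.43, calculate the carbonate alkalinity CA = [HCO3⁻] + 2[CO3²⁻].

CA = 0.106 mmol/L

[CO2*] = KH · pCO2 = 10^(−1.44) × 1010×10^-6 = 3.667×10^-5 mol/L
α₀ = 1/(1 + K1/[H⁺] + K1K2/[H⁺]²) = 1/(1 + 10^+0.46 + 10^-3.07) = 0.2574
DIC = [CO2*]/α₀ = 3.667×10^-5 / 0.2574 = 0.1425 mmol/L
CA = (α₁ + 2α₂)·DIC = (0.7424 + 2×0.0002191) × 0.1425 = 0.106 mmol/L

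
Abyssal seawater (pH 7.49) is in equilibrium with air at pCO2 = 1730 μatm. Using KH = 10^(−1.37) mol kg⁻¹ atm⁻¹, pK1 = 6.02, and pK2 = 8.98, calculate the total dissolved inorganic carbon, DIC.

[CO2*] = KH · pCO2 = 10^(−1.37) × 1730×10^-6 = 7.380×10^-5 mol/kg
α₀ = 1/(1 + K1/[H⁺] + K1K2/[H⁺]²) = 1/(1 + 10^+1.47 + 10^-0.02) = 0.03178
DIC = [CO2*]/α₀ = 7.380×10^-5 / 0.03178 = 2.32 mmol/kg

DIC = 2.32 mmol/kg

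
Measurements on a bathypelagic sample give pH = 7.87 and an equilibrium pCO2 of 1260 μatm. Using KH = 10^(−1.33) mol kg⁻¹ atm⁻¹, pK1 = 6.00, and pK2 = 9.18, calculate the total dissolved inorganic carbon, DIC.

[CO2*] = KH · pCO2 = 10^(−1.33) × 1260×10^-6 = 5.893×10^-5 mol/kg
α₀ = 1/(1 + K1/[H⁺] + K1K2/[H⁺]²) = 1/(1 + 10^+1.87 + 10^+0.56) = 0.01270
DIC = [CO2*]/α₀ = 5.893×10^-5 / 0.01270 = 4.64 mmol/kg

DIC = 4.64 mmol/kg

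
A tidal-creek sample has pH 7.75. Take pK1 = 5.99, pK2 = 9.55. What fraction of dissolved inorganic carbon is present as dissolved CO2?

α₀ = 1 / (1 + K1/[H⁺] + K1K2/[H⁺]²) = 1 / (1 + 10^+1.76 + 10^-0.04)
   = 1 / (1 + 57.544 + 0.91201) = 1/59.456 = 0.01682

α₀ = 0.0168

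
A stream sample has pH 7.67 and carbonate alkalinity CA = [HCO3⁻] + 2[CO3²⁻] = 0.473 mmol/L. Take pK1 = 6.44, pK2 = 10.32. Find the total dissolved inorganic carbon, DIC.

CA = [HCO3⁻] + 2[CO3²⁻] = (α₁ + 2α₂)·DIC
At pH 7.67: [H⁺]/K1 = 10^-1.23 = 0.058884, K2/[H⁺] = 10^-2.65 = 0.0022387
α₁ = 1/(1 + 0.058884 + 0.0022387) = 1/1.0611 = 0.9424; α₂ = α₁·K2/[H⁺] = 0.002110
α₁ + 2α₂ = 0.9466
DIC = CA / (α₁ + 2α₂) = 0.473 / 0.9466 = 0.500 mmol/L

DIC = 0.500 mmol/L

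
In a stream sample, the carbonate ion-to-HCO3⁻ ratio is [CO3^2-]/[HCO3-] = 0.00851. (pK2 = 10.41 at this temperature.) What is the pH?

pH = 8.34

From K2 = [H⁺][CO3^2-]/[HCO3-]:  pH = pK2 + log₁₀([CO3^2-]/[HCO3-])
log₁₀(0.00851) = -2.070
pH = 10.41 + (-2.070) = 8.34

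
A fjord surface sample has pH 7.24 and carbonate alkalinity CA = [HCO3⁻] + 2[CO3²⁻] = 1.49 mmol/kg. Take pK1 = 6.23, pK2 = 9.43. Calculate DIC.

DIC = 1.62 mmol/kg

CA = [HCO3⁻] + 2[CO3²⁻] = (α₁ + 2α₂)·DIC
At pH 7.24: [H⁺]/K1 = 10^-1.01 = 0.097724, K2/[H⁺] = 10^-2.19 = 0.0064565
α₁ = 1/(1 + 0.097724 + 0.0064565) = 1/1.1042 = 0.9056; α₂ = α₁·K2/[H⁺] = 0.005847
α₁ + 2α₂ = 0.9173
DIC = CA / (α₁ + 2α₂) = 1.49 / 0.9173 = 1.62 mmol/kg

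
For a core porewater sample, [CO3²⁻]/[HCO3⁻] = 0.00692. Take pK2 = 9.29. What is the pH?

From K2 = [H⁺][CO3²⁻]/[HCO3⁻]:  pH = pK2 + log₁₀([CO3²⁻]/[HCO3⁻])
log₁₀(0.00692) = -2.160
pH = 9.29 + (-2.160) = 7.13

pH = 7.13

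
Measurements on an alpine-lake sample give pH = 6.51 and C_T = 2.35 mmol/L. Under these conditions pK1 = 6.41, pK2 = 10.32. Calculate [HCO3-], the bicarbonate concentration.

[HCO3⁻] = 1.31 mmol/L

α₁ = 1 / (1 + [H⁺]/K1 + K2/[H⁺]) = 1 / (1 + 10^-0.10 + 10^-3.81)
   = 1 / (1 + 0.79433 + 0.00015488) = 1/1.7945 = 0.5573
[HCO3⁻] = α₁ × DIC = 0.5573 × 2.35 = 1.31 mmol/L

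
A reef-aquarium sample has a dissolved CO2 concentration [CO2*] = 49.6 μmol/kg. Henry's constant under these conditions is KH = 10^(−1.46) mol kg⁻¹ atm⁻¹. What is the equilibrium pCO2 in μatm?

pCO2 = 1430 μatm

KH = 10^(−1.46) = 3.467×10^-2 mol kg⁻¹ atm⁻¹
pCO2 = [CO2*]/KH = 49.6×10^-6 / 3.467×10^-2 = 1.43×10^-3 atm = 1430 μatm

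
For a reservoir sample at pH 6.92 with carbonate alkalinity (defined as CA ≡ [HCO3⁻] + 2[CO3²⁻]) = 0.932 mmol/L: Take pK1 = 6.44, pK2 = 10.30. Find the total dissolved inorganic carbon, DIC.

DIC = 1.24 mmol/L

CA = [HCO3⁻] + 2[CO3²⁻] = (α₁ + 2α₂)·DIC
At pH 6.92: [H⁺]/K1 = 10^-0.48 = 0.33113, K2/[H⁺] = 10^-3.38 = 0.00041687
α₁ = 1/(1 + 0.33113 + 0.00041687) = 1/1.3315 = 0.7510; α₂ = α₁·K2/[H⁺] = 0.0003131
α₁ + 2α₂ = 0.7516
DIC = CA / (α₁ + 2α₂) = 0.932 / 0.7516 = 1.24 mmol/L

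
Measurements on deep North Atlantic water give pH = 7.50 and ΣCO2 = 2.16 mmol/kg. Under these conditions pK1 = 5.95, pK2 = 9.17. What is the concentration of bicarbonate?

α₁ = 1 / (1 + [H⁺]/K1 + K2/[H⁺]) = 1 / (1 + 10^-1.55 + 10^-1.67)
   = 1 / (1 + 0.028184 + 0.021380) = 1/1.0496 = 0.9528
[HCO3⁻] = α₁ × DIC = 0.9528 × 2.16 = 2.06 mmol/kg

[HCO3⁻] = 2.06 mmol/kg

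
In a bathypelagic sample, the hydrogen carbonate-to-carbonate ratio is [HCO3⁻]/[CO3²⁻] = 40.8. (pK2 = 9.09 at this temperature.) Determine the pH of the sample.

From K2 = [H⁺][CO3²⁻]/[HCO3⁻]:  pH = pK2 − log₁₀([HCO3⁻]/[CO3²⁻])
log₁₀(40.8) = +1.611
pH = 9.09 − (+1.611) = 7.48

pH = 7.48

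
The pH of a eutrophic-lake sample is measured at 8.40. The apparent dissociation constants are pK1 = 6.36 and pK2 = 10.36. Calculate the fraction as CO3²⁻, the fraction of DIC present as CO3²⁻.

α₂ = 1 / (1 + [H⁺]/K2 + [H⁺]²/(K1K2)) = 1 / (1 + 10^+1.96 + 10^-0.08)
   = 1 / (1 + 91.201 + 0.83176) = 1/93.033 = 0.01075

α₂ = 0.0107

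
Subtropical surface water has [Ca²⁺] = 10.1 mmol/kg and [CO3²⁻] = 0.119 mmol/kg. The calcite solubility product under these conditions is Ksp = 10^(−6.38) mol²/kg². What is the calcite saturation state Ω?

Ksp = 10^(−6.38) = 4.169×10^-7
Ω = [Ca²⁺][CO3²⁻]/Ksp = (10.1×10^-3)(0.119×10^-3) / 4.169×10^-7 = 2.88

Ω = 2.88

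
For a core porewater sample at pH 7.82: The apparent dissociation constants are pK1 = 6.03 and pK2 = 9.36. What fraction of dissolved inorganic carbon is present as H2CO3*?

α₀ = 1 / (1 + K1/[H⁺] + K1K2/[H⁺]²) = 1 / (1 + 10^+1.79 + 10^+0.25)
   = 1 / (1 + 61.660 + 1.7783) = 1/64.438 = 0.01552

α₀ = 0.0155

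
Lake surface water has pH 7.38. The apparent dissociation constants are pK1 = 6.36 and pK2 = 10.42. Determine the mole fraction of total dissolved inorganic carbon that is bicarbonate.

α₁ = 0.912

α₁ = 1 / (1 + [H⁺]/K1 + K2/[H⁺]) = 1 / (1 + 10^-1.02 + 10^-3.04)
   = 1 / (1 + 0.095499 + 0.00091201) = 1/1.0964 = 0.9121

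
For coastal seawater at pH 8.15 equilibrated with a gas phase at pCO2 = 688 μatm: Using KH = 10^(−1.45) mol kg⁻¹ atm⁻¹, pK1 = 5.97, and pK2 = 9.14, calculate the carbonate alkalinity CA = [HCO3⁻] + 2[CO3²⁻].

CA = 4.45 mmol/kg

[CO2*] = KH · pCO2 = 10^(−1.45) × 688×10^-6 = 2.441×10^-5 mol/kg
α₀ = 1/(1 + K1/[H⁺] + K1K2/[H⁺]²) = 1/(1 + 10^+2.18 + 10^+1.19) = 0.005958
DIC = [CO2*]/α₀ = 2.441×10^-5 / 0.005958 = 4.097 mmol/kg
CA = (α₁ + 2α₂)·DIC = (0.9018 + 2×0.09228) × 4.097 = 4.45 mmol/kg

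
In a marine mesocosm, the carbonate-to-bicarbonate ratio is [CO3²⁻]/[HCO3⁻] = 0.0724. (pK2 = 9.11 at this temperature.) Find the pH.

From K2 = [H⁺][CO3²⁻]/[HCO3⁻]:  pH = pK2 + log₁₀([CO3²⁻]/[HCO3⁻])
log₁₀(0.0724) = -1.140
pH = 9.11 + (-1.140) = 7.97

pH = 7.97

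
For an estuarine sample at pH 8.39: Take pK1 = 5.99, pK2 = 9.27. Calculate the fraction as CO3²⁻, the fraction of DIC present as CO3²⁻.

α₂ = 1 / (1 + [H⁺]/K2 + [H⁺]²/(K1K2)) = 1 / (1 + 10^+0.88 + 10^-1.52)
   = 1 / (1 + 7.5858 + 0.030200) = 1/8.6160 = 0.1161

α₂ = 0.116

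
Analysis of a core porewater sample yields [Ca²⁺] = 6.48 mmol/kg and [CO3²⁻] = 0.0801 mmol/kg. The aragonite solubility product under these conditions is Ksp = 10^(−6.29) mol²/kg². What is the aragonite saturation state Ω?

Ω = 1.01

Ksp = 10^(−6.29) = 5.129×10^-7
Ω = [Ca²⁺][CO3²⁻]/Ksp = (6.48×10^-3)(0.0801×10^-3) / 5.129×10^-7 = 1.01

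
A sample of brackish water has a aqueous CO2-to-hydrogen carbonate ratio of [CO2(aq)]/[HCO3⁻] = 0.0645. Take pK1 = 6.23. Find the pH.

pH = 7.42

From K1 = [H⁺][HCO3⁻]/[CO2(aq)]:  pH = pK1 − log₁₀([CO2(aq)]/[HCO3⁻])
log₁₀(0.0645) = -1.190
pH = 6.23 − (-1.190) = 7.42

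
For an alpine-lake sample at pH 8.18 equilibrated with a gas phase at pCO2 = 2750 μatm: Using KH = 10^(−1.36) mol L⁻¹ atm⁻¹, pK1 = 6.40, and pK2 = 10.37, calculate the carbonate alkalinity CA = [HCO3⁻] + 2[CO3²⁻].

CA = 7.33 mmol/L

[CO2*] = KH · pCO2 = 10^(−1.36) × 2750×10^-6 = 1.200×10^-4 mol/L
α₀ = 1/(1 + K1/[H⁺] + K1K2/[H⁺]²) = 1/(1 + 10^+1.78 + 10^-0.41) = 0.01622
DIC = [CO2*]/α₀ = 1.200×10^-4 / 0.01622 = 7.400 mmol/L
CA = (α₁ + 2α₂)·DIC = (0.9775 + 2×0.006311) × 7.400 = 7.33 mmol/L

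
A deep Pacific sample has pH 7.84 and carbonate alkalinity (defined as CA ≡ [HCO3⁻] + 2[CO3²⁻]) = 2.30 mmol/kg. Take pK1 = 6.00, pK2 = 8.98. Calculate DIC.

CA = [HCO3⁻] + 2[CO3²⁻] = (α₁ + 2α₂)·DIC
At pH 7.84: [H⁺]/K1 = 10^-1.84 = 0.014454, K2/[H⁺] = 10^-1.14 = 0.072444
α₁ = 1/(1 + 0.014454 + 0.072444) = 1/1.0869 = 0.9200; α₂ = α₁·K2/[H⁺] = 0.06665
α₁ + 2α₂ = 1.0534
DIC = CA / (α₁ + 2α₂) = 2.30 / 1.0534 = 2.18 mmol/kg

DIC = 2.18 mmol/kg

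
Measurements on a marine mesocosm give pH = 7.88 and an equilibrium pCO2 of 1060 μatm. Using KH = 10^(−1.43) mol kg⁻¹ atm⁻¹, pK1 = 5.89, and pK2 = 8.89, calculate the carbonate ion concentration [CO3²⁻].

[CO2*] = KH · pCO2 = 10^(−1.43) × 1060×10^-6 = 3.938×10^-5 mol/kg
α₀ = 1/(1 + K1/[H⁺] + K1K2/[H⁺]²) = 1/(1 + 10^+1.99 + 10^+0.98) = 0.009236
DIC = [CO2*]/α₀ = 3.938×10^-5 / 0.009236 = 4.264 mmol/kg
[CO3²⁻] = α₂·DIC; α₂ = 0.08820, so [CO3²⁻] = 0.08820 × 4.264 = 0.376 mmol/kg

[CO3²⁻] = 0.376 mmol/kg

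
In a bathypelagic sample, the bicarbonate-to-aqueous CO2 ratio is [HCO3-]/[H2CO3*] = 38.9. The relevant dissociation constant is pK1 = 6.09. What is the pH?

From K1 = [H⁺][HCO3-]/[H2CO3*]:  pH = pK1 + log₁₀([HCO3-]/[H2CO3*])
log₁₀(38.9) = +1.590
pH = 6.09 + (+1.590) = 7.68

pH = 7.68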